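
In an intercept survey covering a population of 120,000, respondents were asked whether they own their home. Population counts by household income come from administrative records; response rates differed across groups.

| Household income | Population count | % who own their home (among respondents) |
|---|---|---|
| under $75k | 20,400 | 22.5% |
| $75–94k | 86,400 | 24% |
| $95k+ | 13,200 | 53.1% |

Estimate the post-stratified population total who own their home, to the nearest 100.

32,300

Each cell contributes its population count × the respondent rate:
  under $75k: 20,400 × 22.5% = 4590
  $75–94k: 86,400 × 24% = 20,736
  $95k+: 13,200 × 53.1% = 7009.2
Estimated total = 32335.2 → 32,300.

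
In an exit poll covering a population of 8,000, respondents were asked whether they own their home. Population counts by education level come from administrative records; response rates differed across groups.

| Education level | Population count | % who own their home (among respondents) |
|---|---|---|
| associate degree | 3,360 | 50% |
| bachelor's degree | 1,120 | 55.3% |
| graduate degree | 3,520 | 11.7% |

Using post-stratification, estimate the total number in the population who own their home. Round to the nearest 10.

2,710

Estimated count per cell = population count × respondent percentage:
  associate degree: 3,360 × 50% = 1680
  bachelor's degree: 1,120 × 55.3% = 619.36
  graduate degree: 3,520 × 11.7% = 411.84
Estimated total = 2711.2 → 2,710.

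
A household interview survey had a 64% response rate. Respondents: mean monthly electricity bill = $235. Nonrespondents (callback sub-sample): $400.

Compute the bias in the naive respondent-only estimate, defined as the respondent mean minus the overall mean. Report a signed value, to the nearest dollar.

Nonresponse fraction = 1 − 0.64 = 0.36.
Bias = (nonresponse fraction) × (respondent mean − nonrespondent mean)
     = 0.36 × (235 − 400) = 0.36 × -165 = -59.4.

-$59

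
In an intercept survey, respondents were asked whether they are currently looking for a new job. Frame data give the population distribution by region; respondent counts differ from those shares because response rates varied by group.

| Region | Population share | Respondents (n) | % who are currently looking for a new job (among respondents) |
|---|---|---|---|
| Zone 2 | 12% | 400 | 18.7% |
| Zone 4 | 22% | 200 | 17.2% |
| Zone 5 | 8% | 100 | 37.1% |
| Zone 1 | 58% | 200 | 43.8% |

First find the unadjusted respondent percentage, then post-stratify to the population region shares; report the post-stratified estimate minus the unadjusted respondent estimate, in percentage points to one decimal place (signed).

Unadjusted (pooled respondent) estimate weights by respondent counts:
  (400/900)×18.7 + (200/900)×17.2 + (100/900)×37.1 + (200/900)×43.8 = 25.9889%
Post-stratifying to population shares instead:
  0.12×18.7 + 0.22×17.2 + 0.08×37.1 + 0.58×43.8 = 34.4%
Difference = 34.4 − 25.9889 = 8.4111 pp.

+8.4 percentage points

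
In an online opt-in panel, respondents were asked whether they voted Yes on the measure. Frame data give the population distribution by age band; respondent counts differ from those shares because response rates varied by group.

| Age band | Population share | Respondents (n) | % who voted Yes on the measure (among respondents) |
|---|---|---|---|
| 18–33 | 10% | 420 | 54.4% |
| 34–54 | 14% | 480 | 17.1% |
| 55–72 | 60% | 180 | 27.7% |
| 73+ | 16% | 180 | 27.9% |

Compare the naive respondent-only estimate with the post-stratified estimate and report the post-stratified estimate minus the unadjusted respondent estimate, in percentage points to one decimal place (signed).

-3.7 percentage points

Naive respondent-only estimate (weights = respondent counts):
  (420/1260)×54.4 + (480/1260)×17.1 + (180/1260)×27.7 + (180/1260)×27.9 = 32.5905%
Post-stratified estimate weights by population shares:
  0.1×54.4 + 0.14×17.1 + 0.6×27.7 + 0.16×27.9 = 28.918%
Difference = 28.918 − 32.5905 = -3.6725 pp.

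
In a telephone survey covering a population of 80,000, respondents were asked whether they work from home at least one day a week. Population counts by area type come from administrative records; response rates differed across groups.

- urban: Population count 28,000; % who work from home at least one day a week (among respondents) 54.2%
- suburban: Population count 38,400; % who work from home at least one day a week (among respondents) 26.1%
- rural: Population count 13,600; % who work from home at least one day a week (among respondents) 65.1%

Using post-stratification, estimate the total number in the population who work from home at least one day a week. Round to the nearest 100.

Each cell contributes its population count × the respondent rate:
  urban: 28,000 × 54.2% = 15,176
  suburban: 38,400 × 26.1% = 10022.4
  rural: 13,600 × 65.1% = 8853.6
Estimated total = 34,052 → 34,100.

34,100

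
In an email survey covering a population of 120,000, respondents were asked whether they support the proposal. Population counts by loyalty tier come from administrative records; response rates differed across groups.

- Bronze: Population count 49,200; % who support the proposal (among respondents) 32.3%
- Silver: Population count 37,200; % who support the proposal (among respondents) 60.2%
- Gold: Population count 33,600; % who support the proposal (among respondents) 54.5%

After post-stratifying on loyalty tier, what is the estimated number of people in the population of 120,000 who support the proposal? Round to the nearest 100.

Each cell contributes its population count × the respondent rate:
  Bronze: 49,200 × 32.3% = 15891.6
  Silver: 37,200 × 60.2% = 22394.4
  Gold: 33,600 × 54.5% = 18,312
Estimated total = 56,598 → 56,600.

56,600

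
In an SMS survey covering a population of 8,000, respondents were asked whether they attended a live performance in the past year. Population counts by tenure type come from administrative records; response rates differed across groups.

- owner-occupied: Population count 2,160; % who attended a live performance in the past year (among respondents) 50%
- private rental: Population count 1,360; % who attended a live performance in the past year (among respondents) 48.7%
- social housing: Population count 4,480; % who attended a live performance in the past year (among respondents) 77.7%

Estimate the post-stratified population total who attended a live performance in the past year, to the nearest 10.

Each cell contributes its population count × the respondent rate:
  owner-occupied: 2,160 × 50% = 1080
  private rental: 1,360 × 48.7% = 662.32
  social housing: 4,480 × 77.7% = 3480.96
Estimated total = 5223.28 → 5,220.

5,220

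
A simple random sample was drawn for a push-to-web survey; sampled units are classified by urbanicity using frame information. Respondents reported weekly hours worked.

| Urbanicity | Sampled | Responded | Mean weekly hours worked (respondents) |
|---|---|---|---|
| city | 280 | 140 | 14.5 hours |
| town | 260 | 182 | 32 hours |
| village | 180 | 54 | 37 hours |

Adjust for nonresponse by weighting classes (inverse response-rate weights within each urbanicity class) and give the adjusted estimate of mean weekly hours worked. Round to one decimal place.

Response rates by class: city 140/280 = 50%, town 182/260 = 70%, village 54/180 = 30%.
Each respondent's weight = sampled/responded in their class; summing within a class gives n_sampled, so:
  city: 280 × 14.5 = 4060
  town: 260 × 32 = 8320
  village: 180 × 37 = 6660
Adjusted estimate = 19,040 / 720 = 26.4444 → 26.4.

26.4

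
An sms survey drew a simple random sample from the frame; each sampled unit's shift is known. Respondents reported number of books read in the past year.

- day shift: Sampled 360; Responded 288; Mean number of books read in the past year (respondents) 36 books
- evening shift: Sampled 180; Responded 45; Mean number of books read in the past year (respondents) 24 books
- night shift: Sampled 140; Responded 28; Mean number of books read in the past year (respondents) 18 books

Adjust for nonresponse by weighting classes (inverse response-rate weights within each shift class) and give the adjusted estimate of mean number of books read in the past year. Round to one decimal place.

29.1

Response rates by class: day shift 288/360 = 80%, evening shift 45/180 = 25%, night shift 28/140 = 20%.
Weighting each respondent by the inverse class response rate inflates each class back to its sampled size, so the class weight is n_sampled:
  day shift: 360 × 36 = 12,960
  evening shift: 180 × 24 = 4320
  night shift: 140 × 18 = 2520
Adjusted estimate = 19,800 / 680 = 29.1176 → 29.1.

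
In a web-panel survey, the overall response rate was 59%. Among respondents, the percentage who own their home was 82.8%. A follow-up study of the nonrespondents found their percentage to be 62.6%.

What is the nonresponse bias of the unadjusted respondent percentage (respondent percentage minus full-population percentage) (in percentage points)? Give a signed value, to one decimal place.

+8.3 percentage points

Nonresponse fraction = 1 − 0.59 = 0.41.
Bias = (nonresponse fraction) × (respondent percentage − nonrespondent percentage)
     = 0.41 × (82.8 − 62.6) = 0.41 × 20.2 = 8.282.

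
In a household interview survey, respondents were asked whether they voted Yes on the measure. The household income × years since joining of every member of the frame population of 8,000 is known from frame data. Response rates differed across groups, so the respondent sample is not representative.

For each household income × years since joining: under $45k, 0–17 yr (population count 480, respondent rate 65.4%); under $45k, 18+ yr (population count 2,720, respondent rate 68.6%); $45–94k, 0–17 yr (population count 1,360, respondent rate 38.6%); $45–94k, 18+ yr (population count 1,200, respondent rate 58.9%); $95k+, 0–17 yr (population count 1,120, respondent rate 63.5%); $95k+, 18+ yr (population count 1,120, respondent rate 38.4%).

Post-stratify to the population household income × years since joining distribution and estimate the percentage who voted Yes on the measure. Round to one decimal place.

56.9%

Weight each group's respondent value by its population share:
  under $45k, 0–17 yr: (480/8,000) × 65.4 = 3.924
  under $45k, 18+ yr: (2,720/8,000) × 68.6 = 23.324
  $45–94k, 0–17 yr: (1,360/8,000) × 38.6 = 6.562
  $45–94k, 18+ yr: (1,200/8,000) × 58.9 = 8.835
  $95k+, 0–17 yr: (1,120/8,000) × 63.5 = 8.89
  $95k+, 18+ yr: (1,120/8,000) × 38.4 = 5.376
Post-stratified estimate = 56.911 → 56.9%.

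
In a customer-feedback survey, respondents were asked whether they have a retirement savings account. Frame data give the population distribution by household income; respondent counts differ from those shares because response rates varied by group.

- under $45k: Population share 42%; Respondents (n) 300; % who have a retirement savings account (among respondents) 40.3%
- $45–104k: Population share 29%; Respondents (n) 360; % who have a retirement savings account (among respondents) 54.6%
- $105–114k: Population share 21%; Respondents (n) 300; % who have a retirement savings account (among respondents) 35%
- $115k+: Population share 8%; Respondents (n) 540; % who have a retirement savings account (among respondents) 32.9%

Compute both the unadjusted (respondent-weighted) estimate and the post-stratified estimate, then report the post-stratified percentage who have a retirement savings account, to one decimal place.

Without adjustment, the pooled respondent share is:
  (300/1500)×40.3 + (360/1500)×54.6 + (300/1500)×35 + (540/1500)×32.9 = 40.008%
Post-stratifying to population shares instead:
  0.42×40.3 + 0.29×54.6 + 0.21×35 + 0.08×32.9 = 42.742%

42.7%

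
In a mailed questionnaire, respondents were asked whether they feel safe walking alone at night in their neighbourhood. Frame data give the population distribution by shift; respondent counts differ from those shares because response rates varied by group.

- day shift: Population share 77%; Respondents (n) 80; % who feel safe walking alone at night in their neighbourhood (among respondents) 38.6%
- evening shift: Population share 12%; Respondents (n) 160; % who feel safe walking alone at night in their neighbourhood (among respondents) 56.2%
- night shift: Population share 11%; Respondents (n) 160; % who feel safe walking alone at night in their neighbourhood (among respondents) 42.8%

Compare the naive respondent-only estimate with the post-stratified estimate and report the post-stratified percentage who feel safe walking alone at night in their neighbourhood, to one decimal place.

Unadjusted (pooled respondent) estimate weights by respondent counts:
  (80/400)×38.6 + (160/400)×56.2 + (160/400)×42.8 = 47.32%
Reweighting by population shift shares:
  0.77×38.6 + 0.12×56.2 + 0.11×42.8 = 41.174%

41.2%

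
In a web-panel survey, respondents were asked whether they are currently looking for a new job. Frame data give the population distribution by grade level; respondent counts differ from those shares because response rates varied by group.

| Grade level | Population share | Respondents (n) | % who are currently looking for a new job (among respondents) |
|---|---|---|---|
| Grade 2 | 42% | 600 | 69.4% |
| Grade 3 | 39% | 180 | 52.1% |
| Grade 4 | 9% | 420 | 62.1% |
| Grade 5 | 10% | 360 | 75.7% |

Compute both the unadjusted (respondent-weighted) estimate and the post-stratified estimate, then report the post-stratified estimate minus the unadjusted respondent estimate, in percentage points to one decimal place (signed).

-4.3 percentage points

Naive respondent-only estimate (weights = respondent counts):
  (600/1560)×69.4 + (180/1560)×52.1 + (420/1560)×62.1 + (360/1560)×75.7 = 66.8923%
Post-stratified estimate weights by population shares:
  0.42×69.4 + 0.39×52.1 + 0.09×62.1 + 0.1×75.7 = 62.626%
Difference = 62.626 − 66.8923 = -4.2663 pp.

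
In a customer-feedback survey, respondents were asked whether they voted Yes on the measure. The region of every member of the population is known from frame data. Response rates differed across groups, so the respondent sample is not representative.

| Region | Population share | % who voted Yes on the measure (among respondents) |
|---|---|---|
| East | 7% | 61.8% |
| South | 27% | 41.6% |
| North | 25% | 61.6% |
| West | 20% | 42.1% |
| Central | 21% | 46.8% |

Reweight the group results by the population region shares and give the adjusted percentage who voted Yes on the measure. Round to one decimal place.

Weight each group's respondent value by its population share:
  East: 0.07 × 61.8 = 4.326
  South: 0.27 × 41.6 = 11.232
  North: 0.25 × 61.6 = 15.4
  West: 0.2 × 42.1 = 8.42
  Central: 0.21 × 46.8 = 9.828
Post-stratified estimate = 49.206 → 49.2%.

49.2%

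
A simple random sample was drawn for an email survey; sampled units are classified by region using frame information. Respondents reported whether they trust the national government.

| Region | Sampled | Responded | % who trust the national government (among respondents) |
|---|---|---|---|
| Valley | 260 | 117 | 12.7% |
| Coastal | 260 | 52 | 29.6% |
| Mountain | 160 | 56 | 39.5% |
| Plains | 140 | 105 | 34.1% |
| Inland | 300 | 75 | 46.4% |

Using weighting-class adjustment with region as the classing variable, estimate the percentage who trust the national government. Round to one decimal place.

Class response rates: Valley 117/260 = 45%, Coastal 52/260 = 20%, Mountain 56/160 = 35%, Plains 105/140 = 75%, Inland 75/300 = 25%.
Inverse-response-rate weighting restores each class to its sampled count, so class totals weight by n_sampled:
  Valley: 260 × 12.7 = 3302
  Coastal: 260 × 29.6 = 7696
  Mountain: 160 × 39.5 = 6320
  Plains: 140 × 34.1 = 4774
  Inland: 300 × 46.4 = 13,920
Adjusted estimate = 36,012 / 1,120 = 32.1536 → 32.2%.

32.2%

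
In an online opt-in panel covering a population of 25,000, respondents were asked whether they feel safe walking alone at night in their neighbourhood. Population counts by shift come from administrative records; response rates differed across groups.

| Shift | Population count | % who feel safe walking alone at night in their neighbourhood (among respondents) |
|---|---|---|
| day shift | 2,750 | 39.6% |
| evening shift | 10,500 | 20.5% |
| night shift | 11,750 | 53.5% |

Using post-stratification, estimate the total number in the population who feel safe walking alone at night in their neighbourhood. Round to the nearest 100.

Estimated count per cell = population count × respondent percentage:
  day shift: 2,750 × 39.6% = 1089
  evening shift: 10,500 × 20.5% = 2152.5
  night shift: 11,750 × 53.5% = 6286.25
Estimated total = 9527.75 → 9,500.

9,500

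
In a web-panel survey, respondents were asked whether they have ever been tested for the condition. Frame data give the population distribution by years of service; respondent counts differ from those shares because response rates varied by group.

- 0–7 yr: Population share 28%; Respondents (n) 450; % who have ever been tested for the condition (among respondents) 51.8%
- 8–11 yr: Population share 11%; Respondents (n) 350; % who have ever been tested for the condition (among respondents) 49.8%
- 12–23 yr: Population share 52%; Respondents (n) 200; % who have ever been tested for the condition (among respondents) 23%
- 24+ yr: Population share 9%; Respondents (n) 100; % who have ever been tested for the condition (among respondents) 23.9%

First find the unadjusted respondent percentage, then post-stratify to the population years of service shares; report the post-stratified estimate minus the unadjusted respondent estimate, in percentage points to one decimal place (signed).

-9.3 percentage points

Unadjusted (pooled respondent) estimate weights by respondent counts:
  (450/1100)×51.8 + (350/1100)×49.8 + (200/1100)×23 + (100/1100)×23.9 = 43.3909%
Reweighting by population years of service shares:
  0.28×51.8 + 0.11×49.8 + 0.52×23 + 0.09×23.9 = 34.093%
Difference = 34.093 − 43.3909 = -9.2979 pp.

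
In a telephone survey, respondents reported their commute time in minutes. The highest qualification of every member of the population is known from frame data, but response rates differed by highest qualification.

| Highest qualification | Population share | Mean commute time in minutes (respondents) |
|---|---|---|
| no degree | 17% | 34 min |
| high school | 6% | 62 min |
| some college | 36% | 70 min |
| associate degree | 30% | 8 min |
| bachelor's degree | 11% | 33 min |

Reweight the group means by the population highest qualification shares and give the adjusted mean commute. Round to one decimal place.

Post-stratification weights by population share, not respondent share:
  no degree: 0.17 × 34 = 5.78
  high school: 0.06 × 62 = 3.72
  some college: 0.36 × 70 = 25.2
  associate degree: 0.3 × 8 = 2.4
  bachelor's degree: 0.11 × 33 = 3.63
Post-stratified estimate = 40.73 → 40.7.

40.7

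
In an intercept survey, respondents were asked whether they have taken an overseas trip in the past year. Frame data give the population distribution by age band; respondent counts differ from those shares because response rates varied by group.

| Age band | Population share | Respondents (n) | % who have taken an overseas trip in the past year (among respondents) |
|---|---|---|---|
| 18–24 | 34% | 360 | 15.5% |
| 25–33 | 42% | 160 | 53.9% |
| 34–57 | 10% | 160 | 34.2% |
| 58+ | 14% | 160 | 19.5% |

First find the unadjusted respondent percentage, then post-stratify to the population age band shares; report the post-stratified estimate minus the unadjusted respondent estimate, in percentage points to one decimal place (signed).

+6.9 percentage points

Naive respondent-only estimate (weights = respondent counts):
  (360/840)×15.5 + (160/840)×53.9 + (160/840)×34.2 + (160/840)×19.5 = 27.1381%
Reweighting by population age band shares:
  0.34×15.5 + 0.42×53.9 + 0.1×34.2 + 0.14×19.5 = 34.058%
Difference = 34.058 − 27.1381 = 6.9199 pp.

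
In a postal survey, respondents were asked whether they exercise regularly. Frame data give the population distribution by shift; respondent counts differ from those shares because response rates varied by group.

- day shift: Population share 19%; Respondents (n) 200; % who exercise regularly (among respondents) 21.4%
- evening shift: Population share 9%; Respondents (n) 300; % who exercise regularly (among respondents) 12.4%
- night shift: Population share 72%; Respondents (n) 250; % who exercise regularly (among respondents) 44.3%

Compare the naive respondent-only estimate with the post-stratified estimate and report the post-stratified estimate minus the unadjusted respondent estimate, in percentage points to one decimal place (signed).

+11.6 percentage points

Unadjusted (pooled respondent) estimate weights by respondent counts:
  (200/750)×21.4 + (300/750)×12.4 + (250/750)×44.3 = 25.4333%
Post-stratifying to population shares instead:
  0.19×21.4 + 0.09×12.4 + 0.72×44.3 = 37.078%
Difference = 37.078 − 25.4333 = 11.6447 pp.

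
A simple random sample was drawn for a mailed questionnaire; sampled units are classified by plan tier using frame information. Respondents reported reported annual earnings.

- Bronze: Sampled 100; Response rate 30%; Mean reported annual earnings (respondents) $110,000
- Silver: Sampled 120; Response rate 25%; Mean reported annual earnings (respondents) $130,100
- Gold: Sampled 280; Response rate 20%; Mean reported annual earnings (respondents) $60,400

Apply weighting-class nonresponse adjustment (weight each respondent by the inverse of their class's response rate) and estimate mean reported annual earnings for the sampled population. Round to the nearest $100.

Inverse-response-rate weighting restores each class to its sampled count, so class totals weight by n_sampled:
  Bronze: 100 × 110,000 = 11,000,000
  Silver: 120 × 130,100 = 15,612,000
  Gold: 280 × 60,400 = 16,912,000
Adjusted estimate = 43,524,000 / 500 = 87,048 → $87,000.

$87,000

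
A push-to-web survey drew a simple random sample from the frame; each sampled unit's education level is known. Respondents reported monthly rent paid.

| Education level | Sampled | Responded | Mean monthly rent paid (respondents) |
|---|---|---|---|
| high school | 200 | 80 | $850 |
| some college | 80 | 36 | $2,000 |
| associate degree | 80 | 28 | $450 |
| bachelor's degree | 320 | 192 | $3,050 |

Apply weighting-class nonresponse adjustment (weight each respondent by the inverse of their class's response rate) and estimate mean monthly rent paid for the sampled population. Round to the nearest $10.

Response rates by class: high school 80/200 = 40%, some college 36/80 = 45%, associate degree 28/80 = 35%, bachelor's degree 192/320 = 60%.
Weighting each respondent by the inverse class response rate inflates each class back to its sampled size, so the class weight is n_sampled:
  high school: 200 × 850 = 170,000
  some college: 80 × 2000 = 160,000
  associate degree: 80 × 450 = 36,000
  bachelor's degree: 320 × 3050 = 976,000
Adjusted estimate = 1,342,000 / 680 = 1973.53 → $1,970.

$1,970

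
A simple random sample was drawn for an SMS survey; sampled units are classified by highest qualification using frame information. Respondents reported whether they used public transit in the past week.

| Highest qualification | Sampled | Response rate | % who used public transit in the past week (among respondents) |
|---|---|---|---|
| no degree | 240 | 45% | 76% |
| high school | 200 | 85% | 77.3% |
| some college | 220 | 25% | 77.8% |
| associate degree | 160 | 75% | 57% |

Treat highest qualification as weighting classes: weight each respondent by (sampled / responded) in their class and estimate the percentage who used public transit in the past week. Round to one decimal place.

73.1%

Weighting each respondent by the inverse class response rate inflates each class back to its sampled size, so the class weight is n_sampled:
  no degree: 240 × 76 = 18,240
  high school: 200 × 77.3 = 15,460
  some college: 220 × 77.8 = 17,116
  associate degree: 160 × 57 = 9120
Adjusted estimate = 59,936 / 820 = 73.0927 → 73.1%.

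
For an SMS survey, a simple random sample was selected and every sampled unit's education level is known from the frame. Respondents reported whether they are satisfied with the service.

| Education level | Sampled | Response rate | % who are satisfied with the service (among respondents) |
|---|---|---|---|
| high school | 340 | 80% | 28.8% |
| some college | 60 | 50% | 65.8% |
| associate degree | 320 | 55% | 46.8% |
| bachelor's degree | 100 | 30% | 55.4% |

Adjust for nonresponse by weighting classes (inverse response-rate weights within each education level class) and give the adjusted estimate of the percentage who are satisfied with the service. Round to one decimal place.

Weighting each respondent by the inverse class response rate inflates each class back to its sampled size, so the class weight is n_sampled:
  high school: 340 × 28.8 = 9792
  some college: 60 × 65.8 = 3948
  associate degree: 320 × 46.8 = 14,976
  bachelor's degree: 100 × 55.4 = 5540
Adjusted estimate = 34,256 / 820 = 41.7756 → 41.8%.

41.8%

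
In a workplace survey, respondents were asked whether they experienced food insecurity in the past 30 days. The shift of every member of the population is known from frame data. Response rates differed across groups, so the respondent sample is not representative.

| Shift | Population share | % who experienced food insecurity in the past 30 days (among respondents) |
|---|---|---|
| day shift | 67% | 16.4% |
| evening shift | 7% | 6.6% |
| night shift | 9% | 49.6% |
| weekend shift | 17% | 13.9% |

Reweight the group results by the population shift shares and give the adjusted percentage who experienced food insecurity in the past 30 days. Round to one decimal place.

Each cell contributes population-share × respondent value:
  day shift: 0.67 × 16.4 = 10.988
  evening shift: 0.07 × 6.6 = 0.462
  night shift: 0.09 × 49.6 = 4.464
  weekend shift: 0.17 × 13.9 = 2.363
Post-stratified estimate = 18.277 → 18.3%.

18.3%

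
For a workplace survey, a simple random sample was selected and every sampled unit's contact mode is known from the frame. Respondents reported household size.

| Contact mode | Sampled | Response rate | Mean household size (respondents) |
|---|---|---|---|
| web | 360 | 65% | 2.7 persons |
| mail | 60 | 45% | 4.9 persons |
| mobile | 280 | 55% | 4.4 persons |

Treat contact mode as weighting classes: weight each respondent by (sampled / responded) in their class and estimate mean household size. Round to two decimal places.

3.57

Weighting each respondent by the inverse class response rate inflates each class back to its sampled size, so the class weight is n_sampled:
  web: 360 × 2.7 = 972
  mail: 60 × 4.9 = 294
  mobile: 280 × 4.4 = 1232
Adjusted estimate = 2498 / 700 = 3.56857 → 3.57.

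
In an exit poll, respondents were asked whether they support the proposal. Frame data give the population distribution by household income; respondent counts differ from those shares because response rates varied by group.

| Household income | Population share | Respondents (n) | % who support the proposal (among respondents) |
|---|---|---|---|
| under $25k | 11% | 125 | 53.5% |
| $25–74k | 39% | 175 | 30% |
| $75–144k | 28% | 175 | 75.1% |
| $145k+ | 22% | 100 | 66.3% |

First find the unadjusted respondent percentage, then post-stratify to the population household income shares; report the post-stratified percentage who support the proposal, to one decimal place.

Naive respondent-only estimate (weights = respondent counts):
  (125/575)×53.5 + (175/575)×30 + (175/575)×75.1 + (100/575)×66.3 = 55.1478%
Reweighting by population household income shares:
  0.11×53.5 + 0.39×30 + 0.28×75.1 + 0.22×66.3 = 53.199%

53.2%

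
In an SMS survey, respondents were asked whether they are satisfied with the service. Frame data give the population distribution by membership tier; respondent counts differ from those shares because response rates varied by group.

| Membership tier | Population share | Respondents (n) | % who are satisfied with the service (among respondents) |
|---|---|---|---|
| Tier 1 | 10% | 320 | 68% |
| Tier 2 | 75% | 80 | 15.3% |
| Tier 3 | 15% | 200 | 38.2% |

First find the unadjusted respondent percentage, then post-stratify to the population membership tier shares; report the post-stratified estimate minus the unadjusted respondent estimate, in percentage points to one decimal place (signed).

-27.0 percentage points

Without adjustment, the pooled respondent share is:
  (320/600)×68 + (80/600)×15.3 + (200/600)×38.2 = 51.04%
Post-stratifying to population shares instead:
  0.1×68 + 0.75×15.3 + 0.15×38.2 = 24.005%
Difference = 24.005 − 51.04 = -27.035 pp.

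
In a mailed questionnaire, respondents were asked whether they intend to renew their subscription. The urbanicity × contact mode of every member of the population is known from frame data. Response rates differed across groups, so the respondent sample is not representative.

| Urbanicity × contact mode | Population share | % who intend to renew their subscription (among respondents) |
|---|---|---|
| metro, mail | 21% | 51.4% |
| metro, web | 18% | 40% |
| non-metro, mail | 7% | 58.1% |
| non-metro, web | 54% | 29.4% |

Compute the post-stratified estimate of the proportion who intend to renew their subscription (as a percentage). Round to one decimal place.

37.9%

Reweight to the known urbanicity × contact mode distribution:
  metro, mail: 0.21 × 51.4 = 10.794
  metro, web: 0.18 × 40 = 7.2
  non-metro, mail: 0.07 × 58.1 = 4.067
  non-metro, web: 0.54 × 29.4 = 15.876
Post-stratified estimate = 37.937 → 37.9%.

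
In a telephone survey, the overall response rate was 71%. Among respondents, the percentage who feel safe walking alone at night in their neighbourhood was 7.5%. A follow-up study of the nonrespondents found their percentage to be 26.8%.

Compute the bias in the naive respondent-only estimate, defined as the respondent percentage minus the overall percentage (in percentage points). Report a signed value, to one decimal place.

-5.6 percentage points

Nonresponse fraction = 1 − 0.71 = 0.29.
Bias = (nonresponse fraction) × (respondent percentage − nonrespondent percentage)
     = 0.29 × (7.5 − 26.8) = 0.29 × -19.3 = -5.597.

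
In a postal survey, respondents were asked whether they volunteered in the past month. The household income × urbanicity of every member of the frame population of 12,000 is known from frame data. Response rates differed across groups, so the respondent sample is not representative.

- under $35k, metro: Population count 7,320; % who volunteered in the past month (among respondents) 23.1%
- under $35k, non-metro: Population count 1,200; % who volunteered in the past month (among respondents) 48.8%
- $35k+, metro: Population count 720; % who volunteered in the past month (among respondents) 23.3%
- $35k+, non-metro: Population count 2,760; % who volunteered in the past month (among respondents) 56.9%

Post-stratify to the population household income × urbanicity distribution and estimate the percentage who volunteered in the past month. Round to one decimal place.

33.5%

Each cell contributes population-share × respondent value:
  under $35k, metro: (7,320/12,000) × 23.1 = 14.091
  under $35k, non-metro: (1,200/12,000) × 48.8 = 4.88
  $35k+, metro: (720/12,000) × 23.3 = 1.398
  $35k+, non-metro: (2,760/12,000) × 56.9 = 13.087
Post-stratified estimate = 33.456 → 33.5%.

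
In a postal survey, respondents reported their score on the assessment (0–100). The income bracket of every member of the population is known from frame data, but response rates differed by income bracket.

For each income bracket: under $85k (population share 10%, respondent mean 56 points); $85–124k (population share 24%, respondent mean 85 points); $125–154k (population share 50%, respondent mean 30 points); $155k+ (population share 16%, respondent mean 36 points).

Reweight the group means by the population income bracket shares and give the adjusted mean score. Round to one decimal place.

46.8

Reweight to the known income bracket distribution:
  under $85k: 0.1 × 56 = 5.6
  $85–124k: 0.24 × 85 = 20.4
  $125–154k: 0.5 × 30 = 15
  $155k+: 0.16 × 36 = 5.76
Post-stratified estimate = 46.76 → 46.8.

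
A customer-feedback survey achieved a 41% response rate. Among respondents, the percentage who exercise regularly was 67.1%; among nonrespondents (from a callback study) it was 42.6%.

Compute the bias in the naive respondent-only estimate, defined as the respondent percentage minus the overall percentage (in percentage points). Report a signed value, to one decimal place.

Nonresponse fraction = 1 − 0.41 = 0.59.
Bias = (nonresponse fraction) × (respondent percentage − nonrespondent percentage)
     = 0.59 × (67.1 − 42.6) = 0.59 × 24.5 = 14.455.

+14.5 percentage points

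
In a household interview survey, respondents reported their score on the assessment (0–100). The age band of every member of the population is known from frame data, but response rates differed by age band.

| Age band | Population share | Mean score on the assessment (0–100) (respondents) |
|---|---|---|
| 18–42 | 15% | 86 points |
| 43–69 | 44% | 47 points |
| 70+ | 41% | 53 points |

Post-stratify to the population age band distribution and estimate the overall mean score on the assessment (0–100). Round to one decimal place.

Post-stratification weights by population share, not respondent share:
  18–42: 0.15 × 86 = 12.9
  43–69: 0.44 × 47 = 20.68
  70+: 0.41 × 53 = 21.73
Post-stratified estimate = 55.31 → 55.3.

55.3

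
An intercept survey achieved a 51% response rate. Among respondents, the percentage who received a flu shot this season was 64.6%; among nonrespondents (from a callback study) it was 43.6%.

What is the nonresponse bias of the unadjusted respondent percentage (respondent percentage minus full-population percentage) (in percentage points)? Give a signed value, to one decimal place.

Nonresponse fraction = 1 − 0.51 = 0.49.
Bias = (nonresponse fraction) × (respondent percentage − nonrespondent percentage)
     = 0.49 × (64.6 − 43.6) = 0.49 × 21 = 10.29.

+10.3 percentage points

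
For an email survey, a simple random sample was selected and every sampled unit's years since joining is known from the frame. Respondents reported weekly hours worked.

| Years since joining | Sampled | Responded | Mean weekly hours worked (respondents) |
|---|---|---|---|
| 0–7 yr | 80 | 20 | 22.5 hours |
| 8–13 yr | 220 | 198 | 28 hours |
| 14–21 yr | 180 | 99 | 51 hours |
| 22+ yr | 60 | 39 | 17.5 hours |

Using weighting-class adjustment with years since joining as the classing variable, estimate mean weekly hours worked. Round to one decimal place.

33.7

Response rates by class: 0–7 yr 20/80 = 25%, 8–13 yr 198/220 = 90%, 14–21 yr 99/180 = 55%, 22+ yr 39/60 = 65%.
Weighting each respondent by the inverse class response rate inflates each class back to its sampled size, so the class weight is n_sampled:
  0–7 yr: 80 × 22.5 = 1800
  8–13 yr: 220 × 28 = 6160
  14–21 yr: 180 × 51 = 9180
  22+ yr: 60 × 17.5 = 1050
Adjusted estimate = 18,190 / 540 = 33.6852 → 33.7.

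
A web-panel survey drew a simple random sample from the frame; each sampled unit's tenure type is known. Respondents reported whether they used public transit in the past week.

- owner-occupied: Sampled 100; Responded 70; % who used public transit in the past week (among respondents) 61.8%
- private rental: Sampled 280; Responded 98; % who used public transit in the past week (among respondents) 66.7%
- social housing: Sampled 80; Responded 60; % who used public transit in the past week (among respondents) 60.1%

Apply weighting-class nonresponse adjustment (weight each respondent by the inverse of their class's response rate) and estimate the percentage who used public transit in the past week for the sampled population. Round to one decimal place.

Class response rates: owner-occupied 70/100 = 70%, private rental 98/280 = 35%, social housing 60/80 = 75%.
Weighting each respondent by the inverse class response rate inflates each class back to its sampled size, so the class weight is n_sampled:
  owner-occupied: 100 × 61.8 = 6180
  private rental: 280 × 66.7 = 18,676
  social housing: 80 × 60.1 = 4808
Adjusted estimate = 29,664 / 460 = 64.487 → 64.5%.

64.5%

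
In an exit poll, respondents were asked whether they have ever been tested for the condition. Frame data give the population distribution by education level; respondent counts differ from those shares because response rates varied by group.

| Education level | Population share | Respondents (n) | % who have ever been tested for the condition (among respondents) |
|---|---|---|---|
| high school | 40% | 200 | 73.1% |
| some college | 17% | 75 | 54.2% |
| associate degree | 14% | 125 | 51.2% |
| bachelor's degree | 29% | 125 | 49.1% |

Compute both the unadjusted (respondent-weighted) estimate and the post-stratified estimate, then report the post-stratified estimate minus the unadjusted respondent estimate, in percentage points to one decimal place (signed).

Unadjusted (pooled respondent) estimate weights by respondent counts:
  (200/525)×73.1 + (75/525)×54.2 + (125/525)×51.2 + (125/525)×49.1 = 59.4714%
Post-stratifying to population shares instead:
  0.4×73.1 + 0.17×54.2 + 0.14×51.2 + 0.29×49.1 = 59.861%
Difference = 59.861 − 59.4714 = 0.3896 pp.

+0.4 percentage points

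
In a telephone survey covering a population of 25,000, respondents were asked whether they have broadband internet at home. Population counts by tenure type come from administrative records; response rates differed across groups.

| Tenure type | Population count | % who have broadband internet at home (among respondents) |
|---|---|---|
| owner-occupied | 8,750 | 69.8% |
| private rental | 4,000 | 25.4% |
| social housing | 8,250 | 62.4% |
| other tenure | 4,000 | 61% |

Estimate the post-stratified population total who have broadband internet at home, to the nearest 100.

Each cell contributes its population count × the respondent rate:
  owner-occupied: 8,750 × 69.8% = 6107.5
  private rental: 4,000 × 25.4% = 1016
  social housing: 8,250 × 62.4% = 5148
  other tenure: 4,000 × 61% = 2440
Estimated total = 14711.5 → 14,700.

14,700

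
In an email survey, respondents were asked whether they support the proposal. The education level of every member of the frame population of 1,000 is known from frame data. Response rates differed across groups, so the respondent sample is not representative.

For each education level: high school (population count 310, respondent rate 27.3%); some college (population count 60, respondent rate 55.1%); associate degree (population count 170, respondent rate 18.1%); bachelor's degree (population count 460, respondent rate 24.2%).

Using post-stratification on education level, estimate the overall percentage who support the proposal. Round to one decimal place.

Post-stratification weights by population share, not respondent share:
  high school: (310/1,000) × 27.3 = 8.463
  some college: (60/1,000) × 55.1 = 3.306
  associate degree: (170/1,000) × 18.1 = 3.077
  bachelor's degree: (460/1,000) × 24.2 = 11.132
Post-stratified estimate = 25.978 → 26.0%.

26.0%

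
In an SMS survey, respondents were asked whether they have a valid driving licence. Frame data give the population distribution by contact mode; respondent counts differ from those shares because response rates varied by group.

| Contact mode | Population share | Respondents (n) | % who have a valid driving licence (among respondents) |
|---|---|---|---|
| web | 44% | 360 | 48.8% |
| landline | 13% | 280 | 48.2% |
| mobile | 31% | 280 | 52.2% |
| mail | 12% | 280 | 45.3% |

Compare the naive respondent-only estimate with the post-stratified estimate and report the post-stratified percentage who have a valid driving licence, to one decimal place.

49.4%

Unadjusted (pooled respondent) estimate weights by respondent counts:
  (360/1200)×48.8 + (280/1200)×48.2 + (280/1200)×52.2 + (280/1200)×45.3 = 48.6367%
Post-stratified estimate weights by population shares:
  0.44×48.8 + 0.13×48.2 + 0.31×52.2 + 0.12×45.3 = 49.356%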